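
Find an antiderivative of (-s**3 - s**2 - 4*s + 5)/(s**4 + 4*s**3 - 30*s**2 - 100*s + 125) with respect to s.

Factor the denominator: (s - 5)*(s - 1)*(s + 5)**2.
Partial-fraction decomposition: -107/(180*(s + 5)) + 25/(12*(s + 5)**2) + 1/(144*(s - 1)) - 33/(80*(s - 5)).
Integrate each term; A/(s−a) gives A·log|s−a|; A/(s−a)² gives −A/(s−a).

-33*log(s - 5)/80 + log(s - 1)/144 - 107*log(s + 5)/180 - 25/(12*s + 60) + C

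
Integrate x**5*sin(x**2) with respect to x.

Let u = x², du = 2x dx; rewrite as (1/2)∫ u^2·sin(1u) du.
Now integrate by parts 2 times.

-x**4*cos(x**2)/2 + x**2*sin(x**2) + cos(x**2) + C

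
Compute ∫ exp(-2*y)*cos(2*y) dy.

exp(-2*y)*sin(2*y)/4 - exp(-2*y)*cos(2*y)/4 + C

Let I denote the integral. Integrate by parts with u = cos(2*y), dv = exp(-2*y) dy, so v = -exp(-2*y)/2: I = -exp(-2*y)*cos(2*y)/2 − ∫ exp(-2*y)*sin(2*y) dy.
Apply parts again with u = sin(2*y), dv = exp(-2*y) dy: ∫ exp(-2*y)*sin(2*y) dy = -exp(-2*y)*sin(2*y)/2 + I. Substituting back brings back I: I = exp(-2*y)*sin(2*y)/2 - exp(-2*y)*cos(2*y)/2 − I.
Solving for I: (1 + 1)·I equals the remaining terms, so I = (1/2)·(exp(-2*y)*sin(2*y)/2 - exp(-2*y)*cos(2*y)/2).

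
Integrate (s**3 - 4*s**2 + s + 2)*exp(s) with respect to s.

(s**3 - 7*s**2 + 15*s - 13)*exp(s) + C

Use integration by parts with u = s**3 - 4*s**2 + s + 2, dv = exp(s) ds, so v = exp(s).
Apply parts 3 times (tabular method): alternate signs, differentiate u down to 0, integrate dv up.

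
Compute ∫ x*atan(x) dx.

Use integration by parts with u = arctan(x), dv = x dx.
Then du = 1/(x**2 + 1) dx.

x**2*atan(x)/2 - x/2 + atan(x)/2 + C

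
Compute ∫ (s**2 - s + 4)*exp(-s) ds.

(-s**2 - s - 5)*exp(-s) + C

Use integration by parts with u = s**2 - s + 4, dv = exp(-s) ds, so v = -exp(-s).
Apply parts 2 times (tabular method): alternate signs, differentiate u down to 0, integrate dv up.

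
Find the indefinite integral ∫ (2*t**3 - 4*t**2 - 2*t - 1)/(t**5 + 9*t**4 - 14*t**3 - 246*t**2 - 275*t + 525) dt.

Factor the denominator: (t - 5)*(t - 1)*(t + 3)*(t + 5)*(t + 7).
Partial-fraction decomposition: -869/(768*(t + 7)) + 341/(240*(t + 5)) - 85/(256*(t + 3)) + 5/(768*(t - 1)) + 139/(3840*(t - 5)).
Integrate each term: A/(t−a) contributes A·log|t−a|.

139*log(t - 5)/3840 + 5*log(t - 1)/768 - 85*log(t + 3)/256 + 341*log(t + 5)/240 - 869*log(t + 7)/768 + C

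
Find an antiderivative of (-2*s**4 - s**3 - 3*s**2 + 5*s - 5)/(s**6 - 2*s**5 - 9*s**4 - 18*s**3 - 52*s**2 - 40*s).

log(s)/8 - 143*log(s - 5)/609 - 7*log(s + 1)/15 + 51*log(s + 2)/112 + 281*log(s**2 + 4)/4640 - 443*atan(s/2)/2320 + C

Factor the denominator: s*(s - 5)*(s + 1)*(s + 2)*(s**2 + 4).
Partial-fraction decomposition: (281*s - 886)/(2320*(s**2 + 4)) + 51/(112*(s + 2)) - 7/(15*(s + 1)) - 143/(609*(s - 5)) + 1/(8*s).
Integrate each term; A/(s−a) gives A·log|s−a|; the (Bs+D)/(s²+p²) term gives a log and an atan.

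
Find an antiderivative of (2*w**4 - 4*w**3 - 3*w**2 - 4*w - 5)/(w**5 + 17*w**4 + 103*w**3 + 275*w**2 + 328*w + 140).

Factor the denominator: (w + 1)*(w + 2)**2*(w + 5)*(w + 7).
Partial-fraction decomposition: 121/(6*(w + 7)) - 845/(36*(w + 5)) + 47/(9*(w + 2)) - 11/(3*(w + 2)**2) + 1/(12*(w + 1)).
Integrate each term; A/(w−a) gives A·log|w−a|; A/(w−a)² gives −A/(w−a).

log(w + 1)/12 + 47*log(w + 2)/9 - 845*log(w + 5)/36 + 121*log(w + 7)/6 + 11/(3*w + 6) + C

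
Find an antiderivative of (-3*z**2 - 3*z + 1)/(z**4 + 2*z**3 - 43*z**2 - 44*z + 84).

-25*log(z - 6)/104 + log(z - 1)/24 - log(z + 2)/24 + 25*log(z + 7)/104 + C

Factor the denominator: (z - 6)*(z - 1)*(z + 2)*(z + 7).
Partial-fraction decomposition: 25/(104*(z + 7)) - 1/(24*(z + 2)) + 1/(24*(z - 1)) - 25/(104*(z - 6)).
Integrate each term: A/(z−a) contributes A·log|z−a|.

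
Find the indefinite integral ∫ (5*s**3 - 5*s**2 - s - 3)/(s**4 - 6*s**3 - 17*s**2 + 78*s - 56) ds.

146*log(s - 7)/33 - log(s - 2)/2 - 2*log(s - 1)/15 + 133*log(s + 4)/110 + C

Factor the denominator: (s - 7)*(s - 2)*(s - 1)*(s + 4).
Partial-fraction decomposition: 133/(110*(s + 4)) - 2/(15*(s - 1)) - 1/(2*(s - 2)) + 146/(33*(s - 7)).
Integrate each term: A/(s−a) contributes A·log|s−a|.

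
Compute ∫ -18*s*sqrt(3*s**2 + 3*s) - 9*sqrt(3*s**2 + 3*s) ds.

Let u = 3*s**2 + 3*s, so du = (6*s + 3) ds.
Rewriting, the integral becomes -3·∫ √u du = -3·(2/3)u^(3/2).
Substituting back, u = 3*s**2 + 3*s.

-2*(3*s**2 + 3*s)**(3/2) + C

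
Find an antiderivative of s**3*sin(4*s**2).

Let u = s², du = 2s ds; rewrite as (1/2)∫ u^1·sin(4u) du.
Now integrate by parts 1 time.

-s**2*cos(4*s**2)/8 + sin(4*s**2)/32 + C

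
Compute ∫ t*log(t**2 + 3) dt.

t**2*log(t**2 + 3)/2 - t**2/2 + 3*log(t**2 + 3)/2 + C

Let u = t**2 + 3, so du = (2*t) dt.
The integral becomes (1/2)·∫ log(u) du; integrate by parts with u′=log(u), dv′=du.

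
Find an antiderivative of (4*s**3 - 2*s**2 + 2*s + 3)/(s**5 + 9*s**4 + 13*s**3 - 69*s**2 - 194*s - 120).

Factor the denominator: (s - 3)*(s + 1)*(s + 2)*(s + 4)*(s + 5).
Partial-fraction decomposition: -557/(96*(s + 5)) + 293/(42*(s + 4)) - 41/(30*(s + 2)) + 5/(48*(s + 1)) + 99/(1120*(s - 3)).
Integrate each term: A/(s−a) contributes A·log|s−a|.

99*log(s - 3)/1120 + 5*log(s + 1)/48 - 41*log(s + 2)/30 + 293*log(s + 4)/42 - 557*log(s + 5)/96 + C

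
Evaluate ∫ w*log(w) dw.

w**2*log(w)/2 - w**2/4 + C

Use integration by parts with u = log(w), dv = w dw.
Then du = 1/w dw and v = w**2/2.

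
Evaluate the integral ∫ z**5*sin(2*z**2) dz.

Let u = z², du = 2z dz; rewrite as (1/2)∫ u^2·sin(2u) du.
Now integrate by parts 2 times.

-z**4*cos(2*z**2)/4 + z**2*sin(2*z**2)/4 + cos(2*z**2)/8 + C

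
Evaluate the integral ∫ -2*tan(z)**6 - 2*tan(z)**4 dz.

Let u = tan(z), so du = (tan(z)**2 + 1) dz.
Rewriting, the integral becomes -2·∫ u^4 du = -2·u^5/5.
Substituting back, u = tan(z).

-2*tan(z)**5/5 + C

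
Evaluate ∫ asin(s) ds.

s*asin(s) + sqrt(-s**2 + 1) + C

Use integration by parts with u = arcsin(s), dv = ds.
Then du = 1/sqrt(-s**2 + 1) ds.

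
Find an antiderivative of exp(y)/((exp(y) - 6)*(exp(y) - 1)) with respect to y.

log(exp(y) - 6)/5 - log(exp(y) - 1)/5 + C

Let u = e^y, du = e^y dy.
The integral becomes ∫ du/((u-6)(u-1)); decompose into partial fractions.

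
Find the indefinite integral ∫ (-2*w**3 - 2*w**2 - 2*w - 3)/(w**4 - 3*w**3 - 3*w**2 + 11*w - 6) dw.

Factor the denominator: (w - 3)*(w - 1)**2*(w + 2).
Partial-fraction decomposition: -1/(5*(w + 2)) + 9/(4*(w - 1)) + 3/(2*(w - 1)**2) - 81/(20*(w - 3)).
Integrate each term; A/(w−a) gives A·log|w−a|; A/(w−a)² gives −A/(w−a).

-81*log(w - 3)/20 + 9*log(w - 1)/4 - log(w + 2)/5 - 3/(2*w - 2) + C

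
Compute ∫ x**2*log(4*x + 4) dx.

x**3*log(4*x + 4)/3 - x**3/9 + x**2/6 - x/3 + log(x + 1)/3 + C

Use integration by parts with u = log(4*x + 4), dv = x**2 dx.
Then du = 4/(4*x + 4) dx and v = x**3/3.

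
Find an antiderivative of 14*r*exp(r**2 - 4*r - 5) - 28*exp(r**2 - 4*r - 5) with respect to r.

7*exp(r**2 - 4*r - 5) + C

Let u = r**2 - 4*r - 5, so du = (2*r - 4) dr.
Rewriting, the integral becomes 7·∫ e^u du = 7·e^u.
Substituting back, u = r**2 - 4*r - 5.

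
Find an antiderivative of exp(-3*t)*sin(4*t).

Let I denote the integral. Integrate by parts with u = sin(4*t), dv = exp(-3*t) dt, so v = -exp(-3*t)/3: I = -exp(-3*t)*sin(4*t)/3 + (4/3)·∫ exp(-3*t)*cos(4*t) dt.
Apply parts again with u = cos(4*t), dv = exp(-3*t) dt: ∫ exp(-3*t)*cos(4*t) dt = -exp(-3*t)*cos(4*t)/3 − (4/3)·I. Substituting back brings back I: I = -exp(-3*t)*sin(4*t)/3 - 4*exp(-3*t)*cos(4*t)/9 − (16/9)·I.
Solving for I: (1 + 16/9)·I equals the remaining terms, so I = (9/25)·(-exp(-3*t)*sin(4*t)/3 - 4*exp(-3*t)*cos(4*t)/9).

-3*exp(-3*t)*sin(4*t)/25 - 4*exp(-3*t)*cos(4*t)/25 + C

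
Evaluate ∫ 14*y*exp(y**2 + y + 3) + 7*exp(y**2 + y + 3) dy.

Let u = y**2 + y + 3, so du = (2*y + 1) dy.
Rewriting, the integral becomes 7·∫ e^u du = 7·e^u.
Substituting back, u = y**2 + y + 3.

7*exp(y**2 + y + 3) + C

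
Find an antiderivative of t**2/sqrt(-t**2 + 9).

Substitute t = 3·sin(θ), so dt = 3·cos(θ) dθ and the radical becomes sqrt(-t**2 + 9) = 3·cos(θ) by the Pythagorean identity.
Integrate the resulting trig expression in θ, then back-substitute θ = asin(t/3), sin(θ) = t/3, cos(θ) = sqrt(-t**2 + 9)/3 (absorbing any constant into C).

-t*sqrt(-t**2 + 9)/2 + 9*asin(t/3)/2 + C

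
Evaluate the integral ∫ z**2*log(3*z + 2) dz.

z**3*log(3*z + 2)/3 - z**3/9 + z**2/9 - 4*z/27 + 8*log(3*z + 2)/81 + C

Use integration by parts with u = log(3*z + 2), dv = z**2 dz.
Then du = 3/(3*z + 2) dz and v = z**3/3.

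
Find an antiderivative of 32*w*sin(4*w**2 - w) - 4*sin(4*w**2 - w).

-4*cos(4*w**2 - w) + C

Let u = 4*w**2 - w, so du = (8*w - 1) dw.
Rewriting, the integral becomes 4·∫ sin(u) du = 4·-cos(u).
Substituting back, u = 4*w**2 - w.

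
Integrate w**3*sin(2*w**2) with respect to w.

-w**2*cos(2*w**2)/4 + sin(2*w**2)/8 + C

Let u = w², du = 2w dw; rewrite as (1/2)∫ u^1·sin(2u) du.
Now integrate by parts 1 time.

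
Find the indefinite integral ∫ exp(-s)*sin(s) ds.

-exp(-s)*sin(s)/2 - exp(-s)*cos(s)/2 + C

Let I denote the integral. Integrate by parts with u = sin(s), dv = exp(-s) ds, so v = -exp(-s): I = -exp(-s)*sin(s) + ∫ exp(-s)*cos(s) ds.
Apply parts again with u = cos(s), dv = exp(-s) ds: ∫ exp(-s)*cos(s) ds = -exp(-s)*cos(s) − I. Substituting back brings back I: I = -exp(-s)*sin(s) - exp(-s)*cos(s) − I.
Solving for I: (1 + 1)·I equals the remaining terms, so I = (1/2)·(-exp(-s)*sin(s) - exp(-s)*cos(s)).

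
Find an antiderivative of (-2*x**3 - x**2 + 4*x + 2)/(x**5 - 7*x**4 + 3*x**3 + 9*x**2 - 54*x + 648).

Factor the denominator: (x - 6)*(x - 4)*(x + 3)*(x**2 + 9).
Partial-fraction decomposition: 11*(19*x - 9)/(1350*(x**2 + 9)) + 5/(162*(x + 3)) + 9/(25*(x - 4)) - 221/(405*(x - 6)).
Integrate each term; A/(x−a) gives A·log|x−a|; the (Bx+D)/(x²+p²) term gives a log and an atan.

-221*log(x - 6)/405 + 9*log(x - 4)/25 + 5*log(x + 3)/162 + 209*log(x**2 + 9)/2700 - 11*atan(x/3)/450 + C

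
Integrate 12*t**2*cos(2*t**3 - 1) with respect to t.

2*sin(2*t**3 - 1) + C

Let u = 2*t**3 - 1, so du = (6*t**2) dt.
Rewriting, the integral becomes 2·∫ cos(u) du = 2·sin(u).
Substituting back, u = 2*t**3 - 1.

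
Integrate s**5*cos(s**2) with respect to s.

s**4*sin(s**2)/2 + s**2*cos(s**2) - sin(s**2) + C

Let u = s², du = 2s ds; rewrite as (1/2)∫ u^2·cos(1u) du.
Now integrate by parts 2 times.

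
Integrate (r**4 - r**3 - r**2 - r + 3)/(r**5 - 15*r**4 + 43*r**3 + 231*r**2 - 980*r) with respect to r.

-3*log(r)/980 - 40225*log(r - 7)/23716 + 473*log(r - 5)/180 + 311*log(r + 4)/4356 - 2005/(154*r - 1078) + C

Factor the denominator: r*(r - 7)**2*(r - 5)*(r + 4).
Partial-fraction decomposition: 311/(4356*(r + 4)) + 473/(180*(r - 5)) - 40225/(23716*(r - 7)) + 2005/(154*(r - 7)**2) - 3/(980*r).
Integrate each term; A/(r−a) gives A·log|r−a|; A/(r−a)² gives −A/(r−a).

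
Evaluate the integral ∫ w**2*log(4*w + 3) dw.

Use integration by parts with u = log(4*w + 3), dv = w**2 dw.
Then du = 4/(4*w + 3) dw and v = w**3/3.

w**3*log(4*w + 3)/3 - w**3/9 + w**2/8 - 3*w/16 + 9*log(4*w + 3)/64 + C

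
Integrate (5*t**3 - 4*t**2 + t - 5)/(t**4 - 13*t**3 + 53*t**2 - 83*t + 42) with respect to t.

Factor the denominator: (t - 7)*(t - 3)*(t - 2)*(t - 1).
Partial-fraction decomposition: 1/(4*(t - 1)) + 21/(5*(t - 2)) - 97/(8*(t - 3)) + 507/(40*(t - 7)).
Integrate each term: A/(t−a) contributes A·log|t−a|.

507*log(t - 7)/40 - 97*log(t - 3)/8 + 21*log(t - 2)/5 + log(t - 1)/4 + C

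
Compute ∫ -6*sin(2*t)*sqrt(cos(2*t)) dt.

2*cos(2*t)**(3/2) + C

Let u = cos(2*t), so du = (-2*sin(2*t)) dt.
Rewriting, the integral becomes 3·∫ √u du = 3·(2/3)u^(3/2).
Substituting back, u = cos(2*t).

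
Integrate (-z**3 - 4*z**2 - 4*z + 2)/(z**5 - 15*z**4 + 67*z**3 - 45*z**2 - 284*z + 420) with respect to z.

Factor the denominator: (z - 7)*(z - 5)*(z - 3)*(z - 2)*(z + 2).
Partial-fraction decomposition: 1/(630*(z + 2)) + 1/(2*(z - 2)) - 73/(40*(z - 3)) + 81/(28*(z - 5)) - 113/(72*(z - 7)).
Integrate each term: A/(z−a) contributes A·log|z−a|.

-113*log(z - 7)/72 + 81*log(z - 5)/28 - 73*log(z - 3)/40 + log(z - 2)/2 + log(z + 2)/630 + C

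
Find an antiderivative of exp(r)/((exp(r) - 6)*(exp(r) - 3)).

Let u = e^r, du = e^r dr.
The integral becomes ∫ du/((u-6)(u-3)); decompose into partial fractions.

log(exp(r) - 6)/3 - log(exp(r) - 3)/3 + C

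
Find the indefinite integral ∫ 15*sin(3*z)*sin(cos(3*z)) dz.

5*cos(cos(3*z)) + C

Let u = cos(3*z), so du = (-3*sin(3*z)) dz.
Rewriting, the integral becomes -5·∫ sin(u) du = -5·-cos(u).
Substituting back, u = cos(3*z).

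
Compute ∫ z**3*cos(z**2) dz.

z**2*sin(z**2)/2 + cos(z**2)/2 + C

Let u = z², du = 2z dz; rewrite as (1/2)∫ u^1·cos(1u) du.
Now integrate by parts 1 time.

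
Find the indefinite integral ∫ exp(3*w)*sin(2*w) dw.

3*exp(3*w)*sin(2*w)/13 - 2*exp(3*w)*cos(2*w)/13 + C

Let I denote the integral. Integrate by parts with u = sin(2*w), dv = exp(3*w) dw, so v = exp(3*w)/3: I = exp(3*w)*sin(2*w)/3 − (2/3)·∫ exp(3*w)*cos(2*w) dw.
Apply parts again with u = cos(2*w), dv = exp(3*w) dw: ∫ exp(3*w)*cos(2*w) dw = exp(3*w)*cos(2*w)/3 + (2/3)·I. Substituting back brings back I: I = exp(3*w)*sin(2*w)/3 - 2*exp(3*w)*cos(2*w)/9 − (4/9)·I.
Solving for I: (1 + 4/9)·I equals the remaining terms, so I = (9/13)·(exp(3*w)*sin(2*w)/3 - 2*exp(3*w)*cos(2*w)/9).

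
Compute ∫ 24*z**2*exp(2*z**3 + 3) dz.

4*exp(2*z**3 + 3) + C

Let u = 2*z**3 + 3, so du = (6*z**2) dz.
Rewriting, the integral becomes 4·∫ e^u du = 4·e^u.
Substituting back, u = 2*z**3 + 3.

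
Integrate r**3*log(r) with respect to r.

Use integration by parts with u = log(r), dv = r**3 dr.
Then du = 1/r dr and v = r**4/4.

r**4*log(r)/4 - r**4/16 + C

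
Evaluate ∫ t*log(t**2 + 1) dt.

t**2*log(t**2 + 1)/2 - t**2/2 + log(t**2 + 1)/2 + C

Let u = t**2 + 1, so du = (2*t) dt.
The integral becomes (1/2)·∫ log(u) du; integrate by parts with u′=log(u), dv′=du.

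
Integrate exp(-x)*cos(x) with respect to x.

Let I denote the integral. Integrate by parts with u = cos(x), dv = exp(-x) dx, so v = -exp(-x): I = -exp(-x)*cos(x) − ∫ exp(-x)*sin(x) dx.
Apply parts again with u = sin(x), dv = exp(-x) dx: ∫ exp(-x)*sin(x) dx = -exp(-x)*sin(x) + I. Substituting back brings back I: I = exp(-x)*sin(x) - exp(-x)*cos(x) − I.
Solving for I: (1 + 1)·I equals the remaining terms, so I = (1/2)·(exp(-x)*sin(x) - exp(-x)*cos(x)).

exp(-x)*sin(x)/2 - exp(-x)*cos(x)/2 + C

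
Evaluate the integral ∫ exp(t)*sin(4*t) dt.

Let I denote the integral. Integrate by parts with u = sin(4*t), dv = exp(t) dt, so v = exp(t): I = exp(t)*sin(4*t) − 4·∫ exp(t)*cos(4*t) dt.
Apply parts again with u = cos(4*t), dv = exp(t) dt: ∫ exp(t)*cos(4*t) dt = exp(t)*cos(4*t) + 4·I. Substituting back brings back I: I = exp(t)*sin(4*t) - 4*exp(t)*cos(4*t) − 16·I.
Solving for I: (1 + 16)·I equals the remaining terms, so I = (1/17)·(exp(t)*sin(4*t) - 4*exp(t)*cos(4*t)).

exp(t)*sin(4*t)/17 - 4*exp(t)*cos(4*t)/17 + C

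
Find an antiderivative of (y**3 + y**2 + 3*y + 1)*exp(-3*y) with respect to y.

Use integration by parts with u = y**3 + y**2 + 3*y + 1, dv = exp(-3*y) dy, so v = -exp(-3*y)/3.
Apply parts 3 times (tabular method): alternate signs, differentiate u down to 0, integrate dv up.

(-9*y**3 - 18*y**2 - 39*y - 22)*exp(-3*y)/27 + C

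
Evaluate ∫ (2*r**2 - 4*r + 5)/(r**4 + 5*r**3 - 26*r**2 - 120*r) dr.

Factor the denominator: r*(r - 5)*(r + 4)*(r + 6).
Partial-fraction decomposition: -101/(132*(r + 6)) + 53/(72*(r + 4)) + 7/(99*(r - 5)) - 1/(24*r).
Integrate each term: A/(r−a) contributes A·log|r−a|.

-log(r)/24 + 7*log(r - 5)/99 + 53*log(r + 4)/72 - 101*log(r + 6)/132 + C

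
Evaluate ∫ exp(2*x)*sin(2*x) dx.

Let I denote the integral. Integrate by parts with u = sin(2*x), dv = exp(2*x) dx, so v = exp(2*x)/2: I = exp(2*x)*sin(2*x)/2 − ∫ exp(2*x)*cos(2*x) dx.
Apply parts again with u = cos(2*x), dv = exp(2*x) dx: ∫ exp(2*x)*cos(2*x) dx = exp(2*x)*cos(2*x)/2 + I. Substituting back brings back I: I = exp(2*x)*sin(2*x)/2 - exp(2*x)*cos(2*x)/2 − I.
Solving for I: (1 + 1)·I equals the remaining terms, so I = (1/2)·(exp(2*x)*sin(2*x)/2 - exp(2*x)*cos(2*x)/2).

exp(2*x)*sin(2*x)/4 - exp(2*x)*cos(2*x)/4 + C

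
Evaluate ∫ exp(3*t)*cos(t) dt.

Let I denote the integral. Integrate by parts with u = cos(t), dv = exp(3*t) dt, so v = exp(3*t)/3: I = exp(3*t)*cos(t)/3 + (1/3)·∫ exp(3*t)*sin(t) dt.
Apply parts again with u = sin(t), dv = exp(3*t) dt: ∫ exp(3*t)*sin(t) dt = exp(3*t)*sin(t)/3 − (1/3)·I. Substituting back brings back I: I = exp(3*t)*sin(t)/9 + exp(3*t)*cos(t)/3 − (1/9)·I.
Solving for I: (1 + 1/9)·I equals the remaining terms, so I = (9/10)·(exp(3*t)*sin(t)/9 + exp(3*t)*cos(t)/3).

exp(3*t)*sin(t)/10 + 3*exp(3*t)*cos(t)/10 + C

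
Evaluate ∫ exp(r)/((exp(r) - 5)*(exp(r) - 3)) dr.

Let u = e^r, du = e^r dr.
The integral becomes ∫ du/((u-3)(u-5)); decompose into partial fractions.

log(exp(r) - 5)/2 - log(exp(r) - 3)/2 + C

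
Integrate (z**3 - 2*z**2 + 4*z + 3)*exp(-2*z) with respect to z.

(-4*z**3 + 2*z**2 - 14*z - 19)*exp(-2*z)/8 + C

Use integration by parts with u = z**3 - 2*z**2 + 4*z + 3, dv = exp(-2*z) dz, so v = -exp(-2*z)/2.
Apply parts 3 times (tabular method): alternate signs, differentiate u down to 0, integrate dv up.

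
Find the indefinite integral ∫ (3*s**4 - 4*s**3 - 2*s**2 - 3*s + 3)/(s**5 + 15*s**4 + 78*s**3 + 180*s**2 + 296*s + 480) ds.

Factor the denominator: (s + 4)*(s + 5)*(s + 6)*(s**2 + 4).
Partial-fraction decomposition: -(335*s - 718)/(2320*(s**2 + 4)) + 4701/(80*(s + 6)) - 2343/(29*(s + 5)) + 1007/(40*(s + 4)).
Integrate each term; A/(s−a) gives A·log|s−a|; the (Bs+D)/(s²+p²) term gives a log and an atan.

1007*log(s + 4)/40 - 2343*log(s + 5)/29 + 4701*log(s + 6)/80 - 67*log(s**2 + 4)/928 + 359*atan(s/2)/2320 + C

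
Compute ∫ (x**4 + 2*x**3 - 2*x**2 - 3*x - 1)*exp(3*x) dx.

Use integration by parts with u = x**4 + 2*x**3 - 2*x**2 - 3*x - 1, dv = exp(3*x) dx, so v = exp(3*x)/3.
Apply parts 4 times (tabular method): alternate signs, differentiate u down to 0, integrate dv up.

(27*x**4 + 18*x**3 - 72*x**2 - 33*x - 16)*exp(3*x)/81 + C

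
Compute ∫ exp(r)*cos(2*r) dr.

2*exp(r)*sin(2*r)/5 + exp(r)*cos(2*r)/5 + C

Let I denote the integral. Integrate by parts with u = cos(2*r), dv = exp(r) dr, so v = exp(r): I = exp(r)*cos(2*r) + 2·∫ exp(r)*sin(2*r) dr.
Apply parts again with u = sin(2*r), dv = exp(r) dr: ∫ exp(r)*sin(2*r) dr = exp(r)*sin(2*r) − 2·I. Substituting back brings back I: I = 2*exp(r)*sin(2*r) + exp(r)*cos(2*r) − 4·I.
Solving for I: (1 + 4)·I equals the remaining terms, so I = (1/5)·(2*exp(r)*sin(2*r) + exp(r)*cos(2*r)).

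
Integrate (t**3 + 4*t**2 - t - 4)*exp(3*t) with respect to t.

Use integration by parts with u = t**3 + 4*t**2 - t - 4, dv = exp(3*t) dt, so v = exp(3*t)/3.
Apply parts 3 times (tabular method): alternate signs, differentiate u down to 0, integrate dv up.

(t**3 + 3*t**2 - 3*t - 3)*exp(3*t)/3 + C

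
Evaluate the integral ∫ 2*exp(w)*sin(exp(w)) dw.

-2*cos(exp(w)) + C

Let u = exp(w), so du = (exp(w)) dw.
Rewriting, the integral becomes 2·∫ sin(u) du = 2·-cos(u).
Substituting back, u = exp(w).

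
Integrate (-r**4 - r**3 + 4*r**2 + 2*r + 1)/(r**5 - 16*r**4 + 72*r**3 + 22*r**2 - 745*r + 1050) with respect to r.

Factor the denominator: (r - 7)*(r - 5)**2*(r - 2)*(r + 3).
Partial-fraction decomposition: -23/(3200*(r + 3)) + 1/(75*(r - 2)) + 4477/(384*(r - 5)) + 213/(16*(r - 5)**2) - 2533/(200*(r - 7)).
Integrate each term; A/(r−a) gives A·log|r−a|; A/(r−a)² gives −A/(r−a).

-2533*log(r - 7)/200 + 4477*log(r - 5)/384 + log(r - 2)/75 - 23*log(r + 3)/3200 - 213/(16*r - 80) + C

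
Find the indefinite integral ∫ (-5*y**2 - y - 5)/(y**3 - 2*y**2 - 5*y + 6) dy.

-53*log(y - 3)/10 + 11*log(y - 1)/6 - 23*log(y + 2)/15 + C

Factor the denominator: (y - 3)*(y - 1)*(y + 2).
Partial-fraction decomposition: -23/(15*(y + 2)) + 11/(6*(y - 1)) - 53/(10*(y - 3)).
Integrate each term: A/(y−a) contributes A·log|y−a|.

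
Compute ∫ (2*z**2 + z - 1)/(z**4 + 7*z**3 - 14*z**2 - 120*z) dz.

log(z)/120 + 7*log(z - 4)/72 + 44*log(z + 5)/45 - 13*log(z + 6)/12 + C

Factor the denominator: z*(z - 4)*(z + 5)*(z + 6).
Partial-fraction decomposition: -13/(12*(z + 6)) + 44/(45*(z + 5)) + 7/(72*(z - 4)) + 1/(120*z).
Integrate each term: A/(z−a) contributes A·log|z−a|.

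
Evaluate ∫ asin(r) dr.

Use integration by parts with u = arcsin(r), dv = dr.
Then du = 1/sqrt(-r**2 + 1) dr.

r*asin(r) + sqrt(-r**2 + 1) + C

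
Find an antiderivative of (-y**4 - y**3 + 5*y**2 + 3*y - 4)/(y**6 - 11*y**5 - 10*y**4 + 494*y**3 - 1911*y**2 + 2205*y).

Factor the denominator: y*(y - 7)*(y - 5)*(y - 3)**2*(y + 7).
Partial-fraction decomposition: 919/(58800*(y + 7)) - 3611/(7200*(y - 3)) - 29/(120*(y - 3)**2) + 307/(240*(y - 5)) - 1241/(1568*(y - 7)) - 4/(2205*y).
Integrate each term; A/(y−a) gives A·log|y−a|; A/(y−a)² gives −A/(y−a).

-4*log(y)/2205 - 1241*log(y - 7)/1568 + 307*log(y - 5)/240 - 3611*log(y - 3)/7200 + 919*log(y + 7)/58800 + 29/(120*y - 360) + C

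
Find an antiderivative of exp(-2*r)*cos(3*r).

3*exp(-2*r)*sin(3*r)/13 - 2*exp(-2*r)*cos(3*r)/13 + C

Let I denote the integral. Integrate by parts with u = cos(3*r), dv = exp(-2*r) dr, so v = -exp(-2*r)/2: I = -exp(-2*r)*cos(3*r)/2 − (3/2)·∫ exp(-2*r)*sin(3*r) dr.
Apply parts again with u = sin(3*r), dv = exp(-2*r) dr: ∫ exp(-2*r)*sin(3*r) dr = -exp(-2*r)*sin(3*r)/2 + (3/2)·I. Substituting back brings back I: I = 3*exp(-2*r)*sin(3*r)/4 - exp(-2*r)*cos(3*r)/2 − (9/4)·I.
Solving for I: (1 + 9/4)·I equals the remaining terms, so I = (4/13)·(3*exp(-2*r)*sin(3*r)/4 - exp(-2*r)*cos(3*r)/2).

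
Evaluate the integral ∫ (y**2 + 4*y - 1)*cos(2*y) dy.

y**2*sin(2*y)/2 + 2*y*sin(2*y) + y*cos(2*y)/2 - 3*sin(2*y)/4 + cos(2*y) + C

Use integration by parts with u = y**2 + 4*y - 1, dv = cos(2*y) dy, so v = sin(2*y)/2.
Apply parts 2 times (tabular method): alternate signs, differentiate u down to 0, integrate dv up.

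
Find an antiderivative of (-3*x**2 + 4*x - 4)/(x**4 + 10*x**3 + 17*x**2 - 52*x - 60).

Factor the denominator: (x - 2)*(x + 1)*(x + 5)*(x + 6).
Partial-fraction decomposition: 17/(5*(x + 6)) - 99/(28*(x + 5)) + 11/(60*(x + 1)) - 1/(21*(x - 2)).
Integrate each term: A/(x−a) contributes A·log|x−a|.

-log(x - 2)/21 + 11*log(x + 1)/60 - 99*log(x + 5)/28 + 17*log(x + 6)/5 + C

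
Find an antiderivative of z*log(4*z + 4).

z**2*log(4*z + 4)/2 - z**2/4 + z/2 - log(z + 1)/2 + C

Use integration by parts with u = log(4*z + 4), dv = z dz.
Then du = 4/(4*z + 4) dz and v = z**2/2.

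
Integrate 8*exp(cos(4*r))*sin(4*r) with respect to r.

-2*exp(cos(4*r)) + C

Let u = cos(4*r), so du = (-4*sin(4*r)) dr.
Rewriting, the integral becomes -2·∫ e^u du = -2·e^u.
Substituting back, u = cos(4*r).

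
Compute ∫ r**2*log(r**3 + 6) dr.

r**3*log(r**3 + 6)/3 - r**3/3 + 2*log(r**3 + 6) + C

Let u = r**3 + 6, so du = (3*r**2) dr.
The integral becomes (1/3)·∫ log(u) du; integrate by parts with u′=log(u), dv′=du.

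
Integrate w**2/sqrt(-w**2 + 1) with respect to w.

-w*sqrt(-w**2 + 1)/2 + asin(w)/2 + C

Substitute w = sin(θ), so dw = cos(θ) dθ and the radical becomes sqrt(-w**2 + 1) = cos(θ) by the Pythagorean identity.
Integrate the resulting trig expression in θ, then back-substitute θ = asin(w), sin(θ) = w, cos(θ) = sqrt(-w**2 + 1) (absorbing any constant into C).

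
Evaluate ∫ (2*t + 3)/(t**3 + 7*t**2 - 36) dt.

7*log(t - 2)/40 + log(t + 3)/5 - 3*log(t + 6)/8 + C

Factor the denominator: (t - 2)*(t + 3)*(t + 6).
Partial-fraction decomposition: -3/(8*(t + 6)) + 1/(5*(t + 3)) + 7/(40*(t - 2)).
Integrate each term: A/(t−a) contributes A·log|t−a|.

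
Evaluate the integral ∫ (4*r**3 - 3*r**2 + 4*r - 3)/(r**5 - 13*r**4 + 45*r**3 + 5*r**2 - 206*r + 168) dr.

Factor the denominator: (r - 7)*(r - 4)*(r - 3)*(r - 1)*(r + 2).
Partial-fraction decomposition: -11/(162*(r + 2)) - 1/(54*(r - 1)) + 9/(4*(r - 3)) - 221/(54*(r - 4)) + 625/(324*(r - 7)).
Integrate each term: A/(r−a) contributes A·log|r−a|.

625*log(r - 7)/324 - 221*log(r - 4)/54 + 9*log(r - 3)/4 - log(r - 1)/54 - 11*log(r + 2)/162 + C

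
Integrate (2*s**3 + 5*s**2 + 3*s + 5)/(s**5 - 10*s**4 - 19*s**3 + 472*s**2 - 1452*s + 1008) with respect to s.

Factor the denominator: (s - 6)**2*(s - 4)*(s - 1)*(s + 7).
Partial-fraction decomposition: -457/(14872*(s + 7)) - 1/(40*(s - 1)) + 75/(44*(s - 4)) - 5573/(3380*(s - 6)) + 127/(26*(s - 6)**2).
Integrate each term; A/(s−a) gives A·log|s−a|; A/(s−a)² gives −A/(s−a).

-5573*log(s - 6)/3380 + 75*log(s - 4)/44 - log(s - 1)/40 - 457*log(s + 7)/14872 - 127/(26*s - 156) + C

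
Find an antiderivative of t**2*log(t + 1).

t**3*log(t + 1)/3 - t**3/9 + t**2/6 - t/3 + log(t + 1)/3 + C

Use integration by parts with u = log(t + 1), dv = t**2 dt.
Then du = 1/(t + 1) dt and v = t**3/3.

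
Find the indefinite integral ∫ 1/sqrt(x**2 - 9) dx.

log(x + sqrt(x**2 - 9)) + C

Substitute x = 3·sec(θ), so dx = 3·sec(θ)*tan(θ) dθ and the radical becomes sqrt(x**2 - 9) = 3·tan(θ) by the Pythagorean identity.
Integrate the resulting trig expression in θ, then back-substitute sec(θ) = x/3, tan(θ) = sqrt(x**2 - 9)/3 (absorbing any constant into C).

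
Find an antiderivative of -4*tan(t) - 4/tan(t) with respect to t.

-4*log(tan(t)) + C

Let u = tan(t), so du = (tan(t)**2 + 1) dt.
Rewriting, the integral becomes -4·∫ 1/u du = -4·log(u).
Substituting back, u = tan(t).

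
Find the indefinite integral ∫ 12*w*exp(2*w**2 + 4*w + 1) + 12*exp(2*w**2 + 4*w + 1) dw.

3*exp(2*w**2 + 4*w + 1) + C

Let u = 2*w**2 + 4*w + 1, so du = (4*w + 4) dw.
Rewriting, the integral becomes 3·∫ e^u du = 3·e^u.
Substituting back, u = 2*w**2 + 4*w + 1.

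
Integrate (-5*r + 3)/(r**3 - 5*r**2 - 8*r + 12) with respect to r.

Factor the denominator: (r - 6)*(r - 1)*(r + 2).
Partial-fraction decomposition: 13/(24*(r + 2)) + 2/(15*(r - 1)) - 27/(40*(r - 6)).
Integrate each term: A/(r−a) contributes A·log|r−a|.

-27*log(r - 6)/40 + 2*log(r - 1)/15 + 13*log(r + 2)/24 + C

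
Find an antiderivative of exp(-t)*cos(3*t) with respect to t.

Let I denote the integral. Integrate by parts with u = cos(3*t), dv = exp(-t) dt, so v = -exp(-t): I = -exp(-t)*cos(3*t) − 3·∫ exp(-t)*sin(3*t) dt.
Apply parts again with u = sin(3*t), dv = exp(-t) dt: ∫ exp(-t)*sin(3*t) dt = -exp(-t)*sin(3*t) + 3·I. Substituting back brings back I: I = 3*exp(-t)*sin(3*t) - exp(-t)*cos(3*t) − 9·I.
Solving for I: (1 + 9)·I equals the remaining terms, so I = (1/10)·(3*exp(-t)*sin(3*t) - exp(-t)*cos(3*t)).

3*exp(-t)*sin(3*t)/10 - exp(-t)*cos(3*t)/10 + C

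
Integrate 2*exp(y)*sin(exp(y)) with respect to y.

-2*cos(exp(y)) + C

Let u = exp(y), so du = (exp(y)) dy.
Rewriting, the integral becomes 2·∫ sin(u) du = 2·-cos(u).
Substituting back, u = exp(y).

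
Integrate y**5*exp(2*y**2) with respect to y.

(2*y**4 - 2*y**2 + 1)*exp(2*y**2)/8 + C

Let u = y², du = 2y dy; rewrite as (1/2)∫ u^2·exp(2u) du.
Now integrate by parts 2 times.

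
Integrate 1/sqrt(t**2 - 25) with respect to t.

log(t + sqrt(t**2 - 25)) + C

Substitute t = 5·sec(θ), so dt = 5·sec(θ)*tan(θ) dθ and the radical becomes sqrt(t**2 - 25) = 5·tan(θ) by the Pythagorean identity.
Integrate the resulting trig expression in θ, then back-substitute sec(θ) = t/5, tan(θ) = sqrt(t**2 - 25)/5 (absorbing any constant into C).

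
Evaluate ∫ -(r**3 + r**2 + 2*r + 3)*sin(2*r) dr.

r**3*cos(2*r)/2 - 3*r**2*sin(2*r)/4 + r**2*cos(2*r)/2 - r*sin(2*r)/2 + r*cos(2*r)/4 - sin(2*r)/8 + 5*cos(2*r)/4 + C

Use integration by parts with u = r**3 + r**2 + 2*r + 3, dv = -sin(2*r) dr, so v = cos(2*r)/2.
Apply parts 3 times (tabular method): alternate signs, differentiate u down to 0, integrate dv up.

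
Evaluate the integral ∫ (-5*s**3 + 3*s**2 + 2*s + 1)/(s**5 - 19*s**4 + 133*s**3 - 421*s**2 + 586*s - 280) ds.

-1553*log(s - 7)/180 + 539*log(s - 5)/24 - 263*log(s - 4)/18 + 23*log(s - 2)/30 + log(s - 1)/72 + C

Factor the denominator: (s - 7)*(s - 5)*(s - 4)*(s - 2)*(s - 1).
Partial-fraction decomposition: 1/(72*(s - 1)) + 23/(30*(s - 2)) - 263/(18*(s - 4)) + 539/(24*(s - 5)) - 1553/(180*(s - 7)).
Integrate each term: A/(s−a) contributes A·log|s−a|.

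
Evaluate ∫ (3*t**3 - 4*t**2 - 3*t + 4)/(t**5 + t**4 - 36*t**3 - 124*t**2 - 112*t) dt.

Factor the denominator: t*(t - 7)*(t + 2)**2*(t + 4).
Partial-fraction decomposition: -15/(11*(t + 4)) + 137/(108*(t + 2)) - 5/(6*(t + 2)**2) + 272/(2079*(t - 7)) - 1/(28*t).
Integrate each term; A/(t−a) gives A·log|t−a|; A/(t−a)² gives −A/(t−a).

-log(t)/28 + 272*log(t - 7)/2079 + 137*log(t + 2)/108 - 15*log(t + 4)/11 + 5/(6*t + 12) + C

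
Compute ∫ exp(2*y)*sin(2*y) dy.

exp(2*y)*sin(2*y)/4 - exp(2*y)*cos(2*y)/4 + C

Let I denote the integral. Integrate by parts with u = sin(2*y), dv = exp(2*y) dy, so v = exp(2*y)/2: I = exp(2*y)*sin(2*y)/2 − ∫ exp(2*y)*cos(2*y) dy.
Apply parts again with u = cos(2*y), dv = exp(2*y) dy: ∫ exp(2*y)*cos(2*y) dy = exp(2*y)*cos(2*y)/2 + I. Substituting back brings back I: I = exp(2*y)*sin(2*y)/2 - exp(2*y)*cos(2*y)/2 − I.
Solving for I: (1 + 1)·I equals the remaining terms, so I = (1/2)·(exp(2*y)*sin(2*y)/2 - exp(2*y)*cos(2*y)/2).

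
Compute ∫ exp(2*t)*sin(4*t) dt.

exp(2*t)*sin(4*t)/10 - exp(2*t)*cos(4*t)/5 + C

Let I denote the integral. Integrate by parts with u = sin(4*t), dv = exp(2*t) dt, so v = exp(2*t)/2: I = exp(2*t)*sin(4*t)/2 − 2·∫ exp(2*t)*cos(4*t) dt.
Apply parts again with u = cos(4*t), dv = exp(2*t) dt: ∫ exp(2*t)*cos(4*t) dt = exp(2*t)*cos(4*t)/2 + 2·I. Substituting back brings back I: I = exp(2*t)*sin(4*t)/2 - exp(2*t)*cos(4*t) − 4·I.
Solving for I: (1 + 4)·I equals the remaining terms, so I = (1/5)·(exp(2*t)*sin(4*t)/2 - exp(2*t)*cos(4*t)).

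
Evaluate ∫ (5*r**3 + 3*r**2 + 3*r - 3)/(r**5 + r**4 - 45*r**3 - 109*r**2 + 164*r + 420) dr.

47*log(r - 7)/135 - 11*log(r - 2)/140 - 37*log(r + 2)/108 + 6*log(r + 3)/5 - 71*log(r + 5)/63 + C

Factor the denominator: (r - 7)*(r - 2)*(r + 2)*(r + 3)*(r + 5).
Partial-fraction decomposition: -71/(63*(r + 5)) + 6/(5*(r + 3)) - 37/(108*(r + 2)) - 11/(140*(r - 2)) + 47/(135*(r - 7)).
Integrate each term: A/(r−a) contributes A·log|r−a|.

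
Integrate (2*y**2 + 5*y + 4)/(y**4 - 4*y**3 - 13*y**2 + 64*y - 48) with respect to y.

Factor the denominator: (y - 4)*(y - 3)*(y - 1)*(y + 4).
Partial-fraction decomposition: -2/(35*(y + 4)) + 11/(30*(y - 1)) - 37/(14*(y - 3)) + 7/(3*(y - 4)).
Integrate each term: A/(y−a) contributes A·log|y−a|.

7*log(y - 4)/3 - 37*log(y - 3)/14 + 11*log(y - 1)/30 - 2*log(y + 4)/35 + C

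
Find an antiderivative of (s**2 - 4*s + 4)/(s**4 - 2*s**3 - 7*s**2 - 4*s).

Factor the denominator: s*(s - 4)*(s + 1)**2.
Partial-fraction decomposition: 24/(25*(s + 1)) + 9/(5*(s + 1)**2) + 1/(25*(s - 4)) - 1/s.
Integrate each term; A/(s−a) gives A·log|s−a|; A/(s−a)² gives −A/(s−a).

-log(s) + log(s - 4)/25 + 24*log(s + 1)/25 - 9/(5*s + 5) + C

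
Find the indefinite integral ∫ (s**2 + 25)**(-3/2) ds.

s/(25*sqrt(s**2 + 25)) + C

Substitute s = 5·tan(θ), so ds = 5·sec(θ)^2 dθ and the radical becomes sqrt(s**2 + 25) = 5·sec(θ) by the Pythagorean identity.
Integrate the resulting trig expression in θ, then back-substitute tan(θ) = s/5, sec(θ) = sqrt(s**2 + 25)/5 (absorbing any constant into C).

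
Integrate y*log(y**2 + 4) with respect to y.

Let u = y**2 + 4, so du = (2*y) dy.
The integral becomes (1/2)·∫ log(u) du; integrate by parts with u′=log(u), dv′=du.

y**2*log(y**2 + 4)/2 - y**2/2 + 2*log(y**2 + 4) + C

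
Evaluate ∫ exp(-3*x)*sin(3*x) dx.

Let I denote the integral. Integrate by parts with u = sin(3*x), dv = exp(-3*x) dx, so v = -exp(-3*x)/3: I = -exp(-3*x)*sin(3*x)/3 + ∫ exp(-3*x)*cos(3*x) dx.
Apply parts again with u = cos(3*x), dv = exp(-3*x) dx: ∫ exp(-3*x)*cos(3*x) dx = -exp(-3*x)*cos(3*x)/3 − I. Substituting back brings back I: I = -exp(-3*x)*sin(3*x)/3 - exp(-3*x)*cos(3*x)/3 − I.
Solving for I: (1 + 1)·I equals the remaining terms, so I = (1/2)·(-exp(-3*x)*sin(3*x)/3 - exp(-3*x)*cos(3*x)/3).

-exp(-3*x)*sin(3*x)/6 - exp(-3*x)*cos(3*x)/6 + C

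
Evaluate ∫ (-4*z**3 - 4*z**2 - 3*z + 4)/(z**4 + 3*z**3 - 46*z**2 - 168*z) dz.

Factor the denominator: z*(z - 7)*(z + 4)*(z + 6).
Partial-fraction decomposition: -371/(78*(z + 6)) + 26/(11*(z + 4)) - 1585/(1001*(z - 7)) - 1/(42*z).
Integrate each term: A/(z−a) contributes A·log|z−a|.

-log(z)/42 - 1585*log(z - 7)/1001 + 26*log(z + 4)/11 - 371*log(z + 6)/78 + C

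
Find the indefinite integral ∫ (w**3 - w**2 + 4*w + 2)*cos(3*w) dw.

w**3*sin(3*w)/3 - w**2*sin(3*w)/3 + w**2*cos(3*w)/3 + 10*w*sin(3*w)/9 - 2*w*cos(3*w)/9 + 20*sin(3*w)/27 + 10*cos(3*w)/27 + C

Use integration by parts with u = w**3 - w**2 + 4*w + 2, dv = cos(3*w) dw, so v = sin(3*w)/3.
Apply parts 3 times (tabular method): alternate signs, differentiate u down to 0, integrate dv up.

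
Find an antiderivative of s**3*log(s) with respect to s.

s**4*log(s)/4 - s**4/16 + C

Use integration by parts with u = log(s), dv = s**3 ds.
Then du = 1/s ds and v = s**4/4.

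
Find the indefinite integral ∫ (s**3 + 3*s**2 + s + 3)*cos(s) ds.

s**3*sin(s) + 3*s**2*sin(s) + 3*s**2*cos(s) - 5*s*sin(s) + 6*s*cos(s) - 3*sin(s) - 5*cos(s) + C

Use integration by parts with u = s**3 + 3*s**2 + s + 3, dv = cos(s) ds, so v = sin(s).
Apply parts 3 times (tabular method): alternate signs, differentiate u down to 0, integrate dv up.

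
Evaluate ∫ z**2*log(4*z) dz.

Use integration by parts with u = log(4*z), dv = z**2 dz.
Then du = 1/z dz and v = z**3/3.

z**3*(log(z) + 2*log(2))/3 - z**3/9 + C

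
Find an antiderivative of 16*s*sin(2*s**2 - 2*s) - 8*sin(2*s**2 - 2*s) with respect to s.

-4*cos(2*s**2 - 2*s) + C

Let u = 2*s**2 - 2*s, so du = (4*s - 2) ds.
Rewriting, the integral becomes 4·∫ sin(u) du = 4·-cos(u).
Substituting back, u = 2*s**2 - 2*s.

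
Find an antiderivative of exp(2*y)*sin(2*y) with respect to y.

Let I denote the integral. Integrate by parts with u = sin(2*y), dv = exp(2*y) dy, so v = exp(2*y)/2: I = exp(2*y)*sin(2*y)/2 − ∫ exp(2*y)*cos(2*y) dy.
Apply parts again with u = cos(2*y), dv = exp(2*y) dy: ∫ exp(2*y)*cos(2*y) dy = exp(2*y)*cos(2*y)/2 + I. Substituting back brings back I: I = exp(2*y)*sin(2*y)/2 - exp(2*y)*cos(2*y)/2 − I.
Solving for I: (1 + 1)·I equals the remaining terms, so I = (1/2)·(exp(2*y)*sin(2*y)/2 - exp(2*y)*cos(2*y)/2).

exp(2*y)*sin(2*y)/4 - exp(2*y)*cos(2*y)/4 + C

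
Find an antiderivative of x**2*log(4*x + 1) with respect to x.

Use integration by parts with u = log(4*x + 1), dv = x**2 dx.
Then du = 4/(4*x + 1) dx and v = x**3/3.

x**3*log(4*x + 1)/3 - x**3/9 + x**2/24 - x/48 + log(4*x + 1)/192 + C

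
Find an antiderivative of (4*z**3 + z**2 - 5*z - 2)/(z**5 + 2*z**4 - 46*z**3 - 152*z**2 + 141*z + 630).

Factor the denominator: (z - 7)*(z - 2)*(z + 3)**2*(z + 5).
Partial-fraction decomposition: -113/(84*(z + 5)) + 571/(500*(z + 3)) - 43/(50*(z + 3)**2) - 24/(875*(z - 2)) + 173/(750*(z - 7)).
Integrate each term; A/(z−a) gives A·log|z−a|; A/(z−a)² gives −A/(z−a).

173*log(z - 7)/750 - 24*log(z - 2)/875 + 571*log(z + 3)/500 - 113*log(z + 5)/84 + 43/(50*z + 150) + C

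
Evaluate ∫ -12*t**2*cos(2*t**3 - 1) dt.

Let u = 2*t**3 - 1, so du = (6*t**2) dt.
Rewriting, the integral becomes -2·∫ cos(u) du = -2·sin(u).
Substituting back, u = 2*t**3 - 1.

-2*sin(2*t**3 - 1) + C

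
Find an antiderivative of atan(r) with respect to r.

Use integration by parts with u = arctan(r), dv = dr.
Then du = 1/(r**2 + 1) dr.

r*atan(r) - log(r**2 + 1)/2 + C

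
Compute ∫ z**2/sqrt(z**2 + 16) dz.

z*sqrt(z**2 + 16)/2 - 8*log(z + sqrt(z**2 + 16)) + C

Substitute z = 4·tan(θ), so dz = 4·sec(θ)^2 dθ and the radical becomes sqrt(z**2 + 16) = 4·sec(θ) by the Pythagorean identity.
Integrate the resulting trig expression in θ, then back-substitute tan(θ) = z/4, sec(θ) = sqrt(z**2 + 16)/4 (absorbing any constant into C).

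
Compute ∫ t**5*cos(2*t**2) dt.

t**4*sin(2*t**2)/4 + t**2*cos(2*t**2)/4 - sin(2*t**2)/8 + C

Let u = t², du = 2t dt; rewrite as (1/2)∫ u^2·cos(2u) du.
Now integrate by parts 2 times.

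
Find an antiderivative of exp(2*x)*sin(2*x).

Let I denote the integral. Integrate by parts with u = sin(2*x), dv = exp(2*x) dx, so v = exp(2*x)/2: I = exp(2*x)*sin(2*x)/2 − ∫ exp(2*x)*cos(2*x) dx.
Apply parts again with u = cos(2*x), dv = exp(2*x) dx: ∫ exp(2*x)*cos(2*x) dx = exp(2*x)*cos(2*x)/2 + I. Substituting back brings back I: I = exp(2*x)*sin(2*x)/2 - exp(2*x)*cos(2*x)/2 − I.
Solving for I: (1 + 1)·I equals the remaining terms, so I = (1/2)·(exp(2*x)*sin(2*x)/2 - exp(2*x)*cos(2*x)/2).

exp(2*x)*sin(2*x)/4 - exp(2*x)*cos(2*x)/4 + C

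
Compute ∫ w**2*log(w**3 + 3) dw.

w**3*log(w**3 + 3)/3 - w**3/3 + log(w**3 + 3) + C

Let u = w**3 + 3, so du = (3*w**2) dw.
The integral becomes (1/3)·∫ log(u) du; integrate by parts with u′=log(u), dv′=du.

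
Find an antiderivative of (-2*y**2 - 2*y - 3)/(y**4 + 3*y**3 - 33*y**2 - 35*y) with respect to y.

Factor the denominator: y*(y - 5)*(y + 1)*(y + 7).
Partial-fraction decomposition: 29/(168*(y + 7)) - 1/(12*(y + 1)) - 7/(40*(y - 5)) + 3/(35*y).
Integrate each term: A/(y−a) contributes A·log|y−a|.

3*log(y)/35 - 7*log(y - 5)/40 - log(y + 1)/12 + 29*log(y + 7)/168 + C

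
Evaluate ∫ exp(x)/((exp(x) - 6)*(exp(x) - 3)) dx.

Let u = e^x, du = e^x dx.
The integral becomes ∫ du/((u-3)(u-6)); decompose into partial fractions.

log(exp(x) - 6)/3 - log(exp(x) - 3)/3 + C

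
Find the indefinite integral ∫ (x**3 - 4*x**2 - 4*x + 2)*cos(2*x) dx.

x**3*sin(2*x)/2 - 2*x**2*sin(2*x) + 3*x**2*cos(2*x)/4 - 11*x*sin(2*x)/4 - 2*x*cos(2*x) + 2*sin(2*x) - 11*cos(2*x)/8 + C

Use integration by parts with u = x**3 - 4*x**2 - 4*x + 2, dv = cos(2*x) dx, so v = sin(2*x)/2.
Apply parts 3 times (tabular method): alternate signs, differentiate u down to 0, integrate dv up.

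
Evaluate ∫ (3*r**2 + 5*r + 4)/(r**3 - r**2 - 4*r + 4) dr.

13*log(r - 2)/2 - 4*log(r - 1) + log(r + 2)/2 + C

Factor the denominator: (r - 2)*(r - 1)*(r + 2).
Partial-fraction decomposition: 1/(2*(r + 2)) - 4/(r - 1) + 13/(2*(r - 2)).
Integrate each term: A/(r−a) contributes A·log|r−a|.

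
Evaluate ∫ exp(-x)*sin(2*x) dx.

Let I denote the integral. Integrate by parts with u = sin(2*x), dv = exp(-x) dx, so v = -exp(-x): I = -exp(-x)*sin(2*x) + 2·∫ exp(-x)*cos(2*x) dx.
Apply parts again with u = cos(2*x), dv = exp(-x) dx: ∫ exp(-x)*cos(2*x) dx = -exp(-x)*cos(2*x) − 2·I. Substituting back brings back I: I = -exp(-x)*sin(2*x) - 2*exp(-x)*cos(2*x) − 4·I.
Solving for I: (1 + 4)·I equals the remaining terms, so I = (1/5)·(-exp(-x)*sin(2*x) - 2*exp(-x)*cos(2*x)).

-exp(-x)*sin(2*x)/5 - 2*exp(-x)*cos(2*x)/5 + C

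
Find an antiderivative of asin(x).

Use integration by parts with u = arcsin(x), dv = dx.
Then du = 1/sqrt(-x**2 + 1) dx.

x*asin(x) + sqrt(-x**2 + 1) + C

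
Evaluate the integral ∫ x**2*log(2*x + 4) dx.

x**3*log(2*x + 4)/3 - x**3/9 + x**2/3 - 4*x/3 + 8*log(x + 2)/3 + C

Use integration by parts with u = log(2*x + 4), dv = x**2 dx.
Then du = 2/(2*x + 4) dx and v = x**3/3.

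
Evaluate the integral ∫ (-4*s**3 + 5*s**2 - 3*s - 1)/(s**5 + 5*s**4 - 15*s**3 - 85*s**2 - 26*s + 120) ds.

-log(s - 4)/6 + log(s - 1)/72 + 19*log(s + 2)/18 - 23*log(s + 3)/8 + 71*log(s + 5)/36 + C

Factor the denominator: (s - 4)*(s - 1)*(s + 2)*(s + 3)*(s + 5).
Partial-fraction decomposition: 71/(36*(s + 5)) - 23/(8*(s + 3)) + 19/(18*(s + 2)) + 1/(72*(s - 1)) - 1/(6*(s - 4)).
Integrate each term: A/(s−a) contributes A·log|s−a|.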